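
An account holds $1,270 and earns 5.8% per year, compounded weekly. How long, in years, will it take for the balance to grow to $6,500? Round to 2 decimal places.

28.17 years

(1 + 0.00111538)^(52t) = 6,500/1,270 = 5.1181.
52t·ln(1 + 0.00111538) = ln(5.1181); 52t = 1.6328/0.00111476 ≈ 1464.6927.
t ≈ 28.1672 years.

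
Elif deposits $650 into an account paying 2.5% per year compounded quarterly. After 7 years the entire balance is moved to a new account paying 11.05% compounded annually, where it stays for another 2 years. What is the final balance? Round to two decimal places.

$954.37

Phase 1: 650·(1 + 0.00625)^28 ≈ 773.8885.
Phase 2: 773.8885·(1 + 0.1105)^2 ≈ 954.3672.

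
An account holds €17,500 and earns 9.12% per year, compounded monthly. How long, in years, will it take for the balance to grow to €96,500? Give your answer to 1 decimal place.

18.8 years

We need (1 + 0.0076)^(12t) = 5.5143, so 12t = ln 5.5143 / ln 1.0076 ≈ 225.5029.
t ≈ 225.5029/12 = 18.7919 years.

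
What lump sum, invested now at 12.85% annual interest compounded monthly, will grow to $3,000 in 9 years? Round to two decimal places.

Growth factor = (1 + 0.1285/12)^108 ≈ 3.159304028.
P = 3,000/3.159304028 ≈ 949.5762.

$949.58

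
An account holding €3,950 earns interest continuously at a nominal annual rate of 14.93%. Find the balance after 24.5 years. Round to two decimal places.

€153,172.63

A = P·e^(rt) = 3,950·e^(0.1493·24.5) = 3,950·e^3.65785.
e^3.65785 ≈ 38.7778807381, so A ≈ 153,172.6289.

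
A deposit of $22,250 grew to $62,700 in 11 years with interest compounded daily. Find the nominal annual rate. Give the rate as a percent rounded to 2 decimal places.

9.42%

The 4015-period growth factor is 62,700/22,250 = 2.81798.
r/365 = 2.81798^(1/4015) − 1 ≈ 0.000258071, so r ≈ 365·0.000258071 = 9.41957%.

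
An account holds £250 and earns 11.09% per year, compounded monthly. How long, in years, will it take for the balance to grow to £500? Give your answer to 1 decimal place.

We need (1 + 0.00924167)^(12t) = 2, so 12t = ln 2 / ln 1.009242 ≈ 75.3484.
t ≈ 75.3484/12 = 6.2790 years.

6.3 years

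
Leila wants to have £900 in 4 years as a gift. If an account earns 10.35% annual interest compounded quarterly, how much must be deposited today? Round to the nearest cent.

£598.04

Growth factor = (1 + 0.025875)^16 ≈ 1.50491213.
P = 900/1.50491213 ≈ 598.0416.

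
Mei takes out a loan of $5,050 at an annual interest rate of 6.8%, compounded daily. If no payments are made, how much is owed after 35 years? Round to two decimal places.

Periodic rate = 6.8%/365 = 0.000186301; periods = 365·35 = 12775.
A = 5,050·(1 + 0.068/365)^12775 ≈ 5,050·10.802507995 ≈ 54,552.6654.

$54,552.67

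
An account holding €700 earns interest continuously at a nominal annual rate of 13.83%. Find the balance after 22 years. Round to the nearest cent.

€14,671.77

A = P·e^(rt) = 700·e^(0.1383·22) = 700·e^3.0426.
e^3.0426 ≈ 20.959667589, so A ≈ 14,671.7673.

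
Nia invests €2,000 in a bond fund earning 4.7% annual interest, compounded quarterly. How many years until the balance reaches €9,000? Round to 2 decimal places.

We need (1 + 0.01175)^(4t) = 4.5, so 4t = ln 4.5 / ln 1.01175 ≈ 128.7572.
t ≈ 128.7572/4 = 32.1893 years.

32.19 years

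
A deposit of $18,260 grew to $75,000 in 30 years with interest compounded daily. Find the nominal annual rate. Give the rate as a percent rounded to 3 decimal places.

4.710%

(1 + r/365)^10950 = 75,000/18,260 = 4.10734.
1 + r/365 = 4.10734^(1/10950) ≈ 1.000129, so r/365 ≈ 0.000129029.
r ≈ 365·0.000129029 = 4.70955%.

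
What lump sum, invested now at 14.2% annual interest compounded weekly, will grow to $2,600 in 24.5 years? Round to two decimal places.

$80.56

Growth factor = (1 + 0.142/52)^1274 ≈ 32.27388719.
P = 2,600/32.27388719 ≈ 80.5605.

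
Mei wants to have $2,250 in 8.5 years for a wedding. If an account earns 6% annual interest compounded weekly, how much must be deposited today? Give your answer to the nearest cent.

Growth factor = (1 + 0.06/52)^442 ≈ 1.664801664.
P = 2,250/1.664801664 ≈ 1,351.5123.

$1,351.51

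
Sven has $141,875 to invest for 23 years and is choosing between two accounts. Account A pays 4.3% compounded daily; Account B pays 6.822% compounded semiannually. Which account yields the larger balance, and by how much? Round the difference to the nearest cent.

Account B, by $282,291.07

A: (1 + 0.043/365)^8395 ≈ 2.68838797561, so 141,875 × 2.68838797561 ≈ 381,415.0440.
B: (1 + 0.03411)^46 ≈ 4.67810473479, so 141,875 × 4.67810473479 ≈ 663,706.1092.
Difference ≈ 282,291.0652 in favor of B.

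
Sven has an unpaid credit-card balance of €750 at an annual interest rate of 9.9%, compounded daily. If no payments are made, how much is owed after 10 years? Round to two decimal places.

Periodic rate = 9.9%/365 = 0.000271233; periods = 365·10 = 3650.
A = 750·(1 + 0.099/365)^3650 ≈ 750·2.690873236 ≈ 2,018.1549.

€2,018.15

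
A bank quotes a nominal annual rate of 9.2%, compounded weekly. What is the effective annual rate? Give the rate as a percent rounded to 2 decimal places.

9.63%

EAR = (1 + 9.2%/52)^52 − 1 = (1 + 0.00176923)^52 − 1.
(1 + 0.00176923)^52 ≈ 1.096276, so EAR ≈ 9.62757%.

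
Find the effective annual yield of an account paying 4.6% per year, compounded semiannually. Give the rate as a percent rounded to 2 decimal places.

4.65%

One year is 2 periods at 0.023 each: (1 + 0.023)^2 ≈ 1.046529.
EAR = 1.046529 − 1 ≈ 4.65290%.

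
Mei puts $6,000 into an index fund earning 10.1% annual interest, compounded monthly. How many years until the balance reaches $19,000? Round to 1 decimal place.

11.5 years

We need (1 + 0.00841667)^(12t) = 3.1667, so 12t = ln 3.1667 / ln 1.008417 ≈ 137.5276.
t ≈ 137.5276/12 = 11.4606 years.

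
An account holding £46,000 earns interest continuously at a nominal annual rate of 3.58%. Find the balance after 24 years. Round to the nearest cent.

A = P·e^(rt) = 46,000·e^(0.0358·24) = 46,000·e^0.8592.
e^0.8592 ≈ 2.36127092116, so A ≈ 108,618.4624.

£108,618.46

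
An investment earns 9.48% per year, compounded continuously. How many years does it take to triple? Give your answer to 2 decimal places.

e^(0.0948t) = 3, so 0.0948t = ln 3 ≈ 1.0986.
t ≈ 1.0986/0.0948 ≈ 11.5887.

11.59 years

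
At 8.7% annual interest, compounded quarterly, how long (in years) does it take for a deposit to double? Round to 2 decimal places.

8.05 years

(1 + 0.02175)^(4t) = 2.
4t = ln 2 / ln(1 + 0.02175) ≈ 0.69315/0.0215168 ≈ 32.2142.
t ≈ 8.0535.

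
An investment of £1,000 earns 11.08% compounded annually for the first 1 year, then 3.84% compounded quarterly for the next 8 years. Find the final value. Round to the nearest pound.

£1,508

After 1 years at 11.08%: 1,000 × 1.1108 ≈ 1,110.8000.
Then 8 years at 3.84%: 1,110.8000 × 1.357622231 ≈ 1,508.0468.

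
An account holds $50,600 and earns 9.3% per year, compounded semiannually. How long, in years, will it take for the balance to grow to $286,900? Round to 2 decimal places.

(1 + 0.0465)^(2t) = 286,900/50,600 = 5.67.
2t·ln(1 + 0.0465) = ln(5.67); 2t = 1.7352/0.0454513 ≈ 38.1768.
t ≈ 19.0884 years.

19.09 years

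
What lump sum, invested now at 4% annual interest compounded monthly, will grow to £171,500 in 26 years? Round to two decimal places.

£60,722.41

Periodic rate = 4%/12 = 0.00333333; 312 periods.
P = 171,500/(1 + 0.04/12)^312 ≈ 171,500/2.8243281376 ≈ 60,722.4061.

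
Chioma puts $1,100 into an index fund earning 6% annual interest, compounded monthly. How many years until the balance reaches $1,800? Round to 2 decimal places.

We need (1 + 0.005)^(12t) = 1.6364, so 12t = ln 1.6364 / ln 1.005 ≈ 98.7413.
t ≈ 98.7413/12 = 8.2284 years.

8.23 years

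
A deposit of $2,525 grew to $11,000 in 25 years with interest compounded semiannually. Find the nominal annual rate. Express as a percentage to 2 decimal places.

5.97%

The 50-period growth factor is 11,000/2,525 = 4.35644.
r/2 = 4.35644^(1/50) − 1 ≈ 0.0298705, so r ≈ 2·0.0298705 = 5.97410%.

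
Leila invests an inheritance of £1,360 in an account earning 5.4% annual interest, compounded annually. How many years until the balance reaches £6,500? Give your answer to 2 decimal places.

(1 + 0.054)^t = 6,500/1,360 = 4.7794.
t·ln(1 + 0.054) = ln(4.7794); t = 1.5643/0.0525925 ≈ 29.7441.

29.74 years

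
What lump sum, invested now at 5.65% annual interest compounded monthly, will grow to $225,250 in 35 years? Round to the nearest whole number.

$31,323

Growth factor = (1 + 0.0565/12)^420 ≈ 7.19120820088.
P = 225,250/7.19120820088 ≈ 31,322.9702.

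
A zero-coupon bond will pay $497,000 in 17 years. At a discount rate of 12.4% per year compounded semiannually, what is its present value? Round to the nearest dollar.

$64,287

Periodic rate = 12.4%/2 = 0.062; 34 periods.
P = 497,000/(1 + 0.062)^34 ≈ 497,000/7.73096254752 ≈ 64,286.9496.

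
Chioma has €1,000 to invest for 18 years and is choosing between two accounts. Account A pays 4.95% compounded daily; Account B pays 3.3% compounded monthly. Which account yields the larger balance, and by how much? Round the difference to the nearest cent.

Account A, by €627.68

Account A growth factor: (1 + 0.0495/365)^6570 ≈ 2.437418746; balance ≈ 2,437.4187.
Account B growth factor: (1 + 0.00275)^216 ≈ 1.809742815; balance ≈ 1,809.7428.
Account A is larger by 627.6759.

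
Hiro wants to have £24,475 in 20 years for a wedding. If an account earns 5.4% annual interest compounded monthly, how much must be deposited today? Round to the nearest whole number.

Growth factor = (1 + 0.0045)^240 ≈ 2.9375540094.
P = 24,475/2.9375540094 ≈ 8,331.7617.

£8,332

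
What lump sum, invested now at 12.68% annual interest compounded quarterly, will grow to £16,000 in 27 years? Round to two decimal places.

Growth factor = (1 + 0.0317)^108 ≈ 29.091793655.
P = 16,000/29.091793655 ≈ 549.9833.

£549.98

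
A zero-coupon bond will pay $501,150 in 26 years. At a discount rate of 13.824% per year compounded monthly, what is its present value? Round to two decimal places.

$14,058.27

Periodic rate = 13.824%/12 = 0.01152; 312 periods.
P = 501,150/(1 + 0.01152)^312 ≈ 501,150/35.6480630889 ≈ 14,058.2673.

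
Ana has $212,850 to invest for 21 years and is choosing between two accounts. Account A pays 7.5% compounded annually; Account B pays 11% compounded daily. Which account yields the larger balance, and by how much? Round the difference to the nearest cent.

A: (1 + 0.075)^21 ≈ 4.56643993276, so 212,850 × 4.56643993276 ≈ 971,966.7397.
B: (1 + 0.11/365)^7665 ≈ 10.07091924158, so 212,850 × 10.07091924158 ≈ 2,143,595.1606.
Difference ≈ 1,171,628.4209 in favor of B.

Account B, by $1,171,628.42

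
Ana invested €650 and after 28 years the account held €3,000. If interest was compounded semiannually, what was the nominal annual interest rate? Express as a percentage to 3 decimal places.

5.537%

The 56-period growth factor is 3,000/650 = 4.61538.
r/2 = 4.61538^(1/56) − 1 ≈ 0.027687, so r ≈ 2·0.027687 = 5.53740%.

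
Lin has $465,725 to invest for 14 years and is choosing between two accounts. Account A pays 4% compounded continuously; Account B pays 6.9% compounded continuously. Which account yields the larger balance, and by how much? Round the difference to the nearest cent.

Account B, by $408,320.32

Account A growth factor: e^(0.04·14) = e^0.56 ≈ 1.7506725003; balance ≈ 815,331.9502.
Account B growth factor: e^(0.069·14) = e^0.966 ≈ 2.627413756962; balance ≈ 1,223,652.2720.
Account B is larger by 408,320.3218.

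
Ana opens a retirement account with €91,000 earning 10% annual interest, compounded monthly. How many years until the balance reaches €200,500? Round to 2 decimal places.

7.93 years

(1 + 0.00833333)^(12t) = 200,500/91,000 = 2.2033.
12t·ln(1 + 0.00833333) = ln(2.2033); 12t = 0.78995/0.0082988 ≈ 95.1890.
t ≈ 7.9324 years.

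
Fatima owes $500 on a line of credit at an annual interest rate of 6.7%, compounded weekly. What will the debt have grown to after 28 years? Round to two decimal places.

Growth factor = (1 + 0.067/52)^1456 ≈ 6.519465931.
A ≈ 500 × 6.519465931 ≈ 3,259.7330.

$3,259.73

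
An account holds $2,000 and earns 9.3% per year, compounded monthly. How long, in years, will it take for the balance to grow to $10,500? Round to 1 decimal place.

We need (1 + 0.00775)^(12t) = 5.25, so 12t = ln 5.25 / ln 1.00775 ≈ 214.7930.
t ≈ 214.7930/12 = 17.8994 years.

17.9 years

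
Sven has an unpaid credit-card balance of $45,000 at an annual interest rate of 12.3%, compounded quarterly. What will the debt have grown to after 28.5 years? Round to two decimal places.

$1,421,325.90

Periodic rate = 12.3%/4 = 0.03075; periods = 4·28.5 = 114.
A = 45,000·(1 + 0.03075)^114 ≈ 45,000·31.58501998083 ≈ 1,421,325.8991.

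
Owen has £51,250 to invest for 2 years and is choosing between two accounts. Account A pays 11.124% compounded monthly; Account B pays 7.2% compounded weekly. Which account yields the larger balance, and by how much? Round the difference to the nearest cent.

Account A, by £4,772.51

Account A growth factor: (1 + 0.00927)^24 ≈ 1.2478912591; balance ≈ 63,954.4270.
Account B growth factor: (1 + 0.072/52)^104 ≈ 1.1547690874; balance ≈ 59,181.9157.
Account A is larger by 4,772.5113.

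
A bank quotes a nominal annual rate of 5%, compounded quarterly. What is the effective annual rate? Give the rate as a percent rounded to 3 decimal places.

EAR = (1 + 5%/4)^4 − 1 = (1 + 0.0125)^4 − 1.
(1 + 0.0125)^4 ≈ 1.050945, so EAR ≈ 5.09453%.

5.095%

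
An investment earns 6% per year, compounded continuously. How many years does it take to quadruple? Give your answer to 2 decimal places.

23.10 years

e^(0.06t) = 4, so 0.06t = ln 4 ≈ 1.3863.
t ≈ 1.3863/0.06 ≈ 23.1049.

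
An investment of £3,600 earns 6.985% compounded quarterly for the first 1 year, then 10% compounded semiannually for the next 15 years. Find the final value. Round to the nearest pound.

£16,675

Phase 1: 3,600·(1 + 0.0174625)^4 ≈ 3,858.1237.
Phase 2: 3,858.1237·(1 + 0.05)^30 ≈ 16,674.5883.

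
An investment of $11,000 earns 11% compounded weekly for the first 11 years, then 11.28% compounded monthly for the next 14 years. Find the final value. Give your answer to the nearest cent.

Phase 1: 11,000·(1 + 0.11/52)^572 ≈ 36,841.2178.
Phase 2: 36,841.2178·(1 + 0.0094)^168 ≈ 177,406.0573.

$177,406.06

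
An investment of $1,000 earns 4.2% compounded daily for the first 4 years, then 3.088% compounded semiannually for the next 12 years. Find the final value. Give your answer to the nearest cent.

$1,708.68

Phase 1: 1,000·(1 + 0.042/365)^1460 ≈ 1,182.9252.
Phase 2: 1,182.9252·(1 + 0.01544)^24 ≈ 1,708.6759.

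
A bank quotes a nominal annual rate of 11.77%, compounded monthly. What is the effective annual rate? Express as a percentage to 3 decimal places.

EAR = (1 + 11.77%/12)^12 − 1 = (1 + 0.00980833)^12 − 1.
(1 + 0.00980833)^12 ≈ 1.124262, so EAR ≈ 12.42617%.

12.426%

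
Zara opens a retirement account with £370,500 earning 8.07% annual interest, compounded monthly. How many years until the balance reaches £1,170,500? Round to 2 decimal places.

(1 + 0.006725)^(12t) = 1,170,500/370,500 = 3.1592.
12t·ln(1 + 0.006725) = ln(3.1592); 12t = 1.1503/0.00670249 ≈ 171.6277.
t ≈ 14.3023 years.

14.30 years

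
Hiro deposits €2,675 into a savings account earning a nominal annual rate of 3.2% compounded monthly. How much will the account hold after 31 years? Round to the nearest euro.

Periodic rate = 3.2%/12 = 0.00266667; periods = 12·31 = 372.
A = 2,675·(1 + 0.032/12)^372 ≈ 2,675·2.693064272 ≈ 7,203.9469.

€7,204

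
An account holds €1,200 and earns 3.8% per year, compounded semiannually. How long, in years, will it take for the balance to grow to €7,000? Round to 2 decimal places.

46.85 years

We need (1 + 0.019)^(2t) = 5.8333, so 2t = ln 5.8333 / ln 1.019 ≈ 93.6995.
t ≈ 93.6995/2 = 46.8497 years.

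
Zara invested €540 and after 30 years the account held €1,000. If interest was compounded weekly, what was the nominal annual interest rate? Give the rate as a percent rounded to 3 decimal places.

The 1560-period growth factor is 1,000/540 = 1.85185.
r/52 = 1.85185^(1/1560) − 1 ≈ 0.000395069, so r ≈ 52·0.000395069 = 2.05436%.

2.054%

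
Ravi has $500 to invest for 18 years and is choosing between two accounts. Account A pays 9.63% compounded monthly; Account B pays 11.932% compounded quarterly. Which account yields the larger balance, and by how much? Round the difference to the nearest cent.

Account A growth factor: (1 + 0.008025)^216 ≈ 5.620843382; balance ≈ 2,810.4217.
Account B growth factor: (1 + 0.02983)^72 ≈ 8.300778333; balance ≈ 4,150.3892.
Account B is larger by 1,339.9675.

Account B, by $1,339.97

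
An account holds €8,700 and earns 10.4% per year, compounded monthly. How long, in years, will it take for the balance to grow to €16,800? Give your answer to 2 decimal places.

We need (1 + 0.00866667)^(12t) = 1.931, so 12t = ln 1.931 / ln 1.008667 ≈ 76.2581.
t ≈ 76.2581/12 = 6.3548 years.

6.35 years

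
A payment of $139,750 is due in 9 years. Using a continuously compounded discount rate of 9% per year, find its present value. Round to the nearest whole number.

P = A·e^(−rt) = 139,750·e^(−0.81).
e^(−0.81) ≈ 0.444858066223, so P ≈ 62,168.9148.

$62,169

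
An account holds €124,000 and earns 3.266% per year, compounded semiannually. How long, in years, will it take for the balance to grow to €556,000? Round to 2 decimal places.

We need (1 + 0.01633)^(2t) = 4.4839, so 2t = ln 4.4839 / ln 1.01633 ≈ 92.6335.
t ≈ 92.6335/2 = 46.3168 years.

46.32 years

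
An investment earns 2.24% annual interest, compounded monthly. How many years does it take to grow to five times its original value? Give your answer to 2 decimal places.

(1 + 0.00186667)^(12t) = 5.
12t = ln 5 / ln(1 + 0.00186667) ≈ 1.6094/0.00186493 ≈ 863.0034.
t ≈ 71.9169.

71.92 years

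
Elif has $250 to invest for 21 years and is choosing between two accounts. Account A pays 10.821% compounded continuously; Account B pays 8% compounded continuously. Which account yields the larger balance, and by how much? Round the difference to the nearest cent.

A: e^(0.10821·21) = e^2.27241 ≈ 9.702756302, so 250 × 9.702756302 ≈ 2,425.6891.
B: e^(0.08·21) = e^1.68 ≈ 5.365555971, so 250 × 5.365555971 ≈ 1,341.3890.
Difference ≈ 1,084.3001 in favor of A.

Account A, by $1,084.30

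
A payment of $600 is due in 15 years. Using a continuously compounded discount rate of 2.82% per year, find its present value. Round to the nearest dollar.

P = A·e^(−rt) = 600·e^(−0.423).
e^(−0.423) ≈ 0.655078633, so P ≈ 393.0472.

$393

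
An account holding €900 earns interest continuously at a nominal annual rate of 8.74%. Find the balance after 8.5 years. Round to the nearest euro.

€1,892

A = P·e^(rt) = 900·e^(0.0874·8.5) = 900·e^0.7429.
e^0.7429 ≈ 2.102022549, so A ≈ 1,891.8203.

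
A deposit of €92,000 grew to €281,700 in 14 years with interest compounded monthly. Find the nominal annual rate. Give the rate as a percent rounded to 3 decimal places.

8.020%

(1 + r/12)^168 = 281,700/92,000 = 3.06196.
1 + r/12 = 3.06196^(1/168) ≈ 1.006683, so r/12 ≈ 0.00668327.
r ≈ 12·0.00668327 = 8.01992%.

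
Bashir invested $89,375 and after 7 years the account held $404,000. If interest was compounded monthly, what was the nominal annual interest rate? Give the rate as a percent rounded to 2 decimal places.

21.75%

The 84-period growth factor is 404,000/89,375 = 4.52028.
r/12 = 4.52028^(1/84) − 1 ≈ 0.0181214, so r ≈ 12·0.0181214 = 21.74574%.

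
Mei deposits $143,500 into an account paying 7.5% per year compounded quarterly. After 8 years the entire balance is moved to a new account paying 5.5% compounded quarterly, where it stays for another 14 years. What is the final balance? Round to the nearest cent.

$558,655.86

Phase 1: 143,500·(1 + 0.01875)^32 ≈ 260,025.4143.
Phase 2: 260,025.4143·(1 + 0.01375)^56 ≈ 558,655.8634.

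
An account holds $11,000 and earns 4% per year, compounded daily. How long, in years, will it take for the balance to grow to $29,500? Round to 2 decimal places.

24.66 years

We need (1 + 0.000109589)^(365t) = 2.6818, so 365t = ln 2.6818 / ln 1.00011 ≈ 9002.2600.
t ≈ 9002.2600/365 = 24.6637 years.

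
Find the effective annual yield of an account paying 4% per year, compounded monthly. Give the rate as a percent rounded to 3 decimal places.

EAR = (1 + 4%/12)^12 − 1 = (1 + 0.00333333)^12 − 1.
(1 + 0.00333333)^12 ≈ 1.040742, so EAR ≈ 4.07415%.

4.074%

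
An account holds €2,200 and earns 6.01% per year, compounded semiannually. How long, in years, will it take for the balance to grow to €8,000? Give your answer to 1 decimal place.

21.8 years

We need (1 + 0.03005)^(2t) = 3.6364, so 2t = ln 3.6364 / ln 1.03005 ≈ 43.6035.
t ≈ 43.6035/2 = 21.8018 years.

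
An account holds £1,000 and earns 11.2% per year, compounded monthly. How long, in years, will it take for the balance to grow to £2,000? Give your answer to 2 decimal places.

6.22 years

We need (1 + 0.00933333)^(12t) = 2, so 12t = ln 2 / ln 1.009333 ≈ 74.6118.
t ≈ 74.6118/12 = 6.2177 years.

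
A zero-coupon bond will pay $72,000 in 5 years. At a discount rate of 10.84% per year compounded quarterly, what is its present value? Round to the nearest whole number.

Periodic rate = 10.84%/4 = 0.0271; 20 periods.
P = 72,000/(1 + 0.0271)^20 ≈ 72,000/1.7070827915 ≈ 42,177.2162.

$42,177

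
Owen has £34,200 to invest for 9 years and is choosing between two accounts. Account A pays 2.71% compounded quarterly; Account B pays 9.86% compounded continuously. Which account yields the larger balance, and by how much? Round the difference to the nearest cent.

A: (1 + 0.006775)^36 ≈ 1.2751674478, so 34,200 × 1.2751674478 ≈ 43,610.7267.
B: e^(0.0986·9) = e^0.8874 ≈ 2.4288065378, so 34,200 × 2.4288065378 ≈ 83,065.1836.
Difference ≈ 39,454.4569 in favor of B.

Account B, by £39,454.46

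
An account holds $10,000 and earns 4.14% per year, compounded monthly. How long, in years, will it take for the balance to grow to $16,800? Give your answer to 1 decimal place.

12.6 years

(1 + 0.00345)^(12t) = 16,800/10,000 = 1.68.
12t·ln(1 + 0.00345) = ln(1.68); 12t = 0.51879/0.00344406 ≈ 150.6343.
t ≈ 12.5529 years.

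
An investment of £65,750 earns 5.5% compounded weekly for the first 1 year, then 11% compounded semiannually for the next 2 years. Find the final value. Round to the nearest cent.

£86,055.61

Phase 1: 65,750·(1 + 0.055/52)^52 ≈ 69,465.5263.
Phase 2: 69,465.5263·(1 + 0.055)^4 ≈ 86,055.6063.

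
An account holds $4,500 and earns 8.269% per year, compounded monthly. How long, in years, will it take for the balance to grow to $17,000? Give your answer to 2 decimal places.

16.13 years

We need (1 + 0.00689083)^(12t) = 3.7778, so 12t = ln 3.7778 / ln 1.006891 ≈ 193.5485.
t ≈ 193.5485/12 = 16.1290 years.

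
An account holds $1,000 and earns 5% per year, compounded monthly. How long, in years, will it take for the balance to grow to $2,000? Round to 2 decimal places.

(1 + 0.00416667)^(12t) = 2,000/1,000 = 2.
12t·ln(1 + 0.00416667) = ln(2); 12t = 0.69315/0.00415801 ≈ 166.7017.
t ≈ 13.8918 years.

13.89 years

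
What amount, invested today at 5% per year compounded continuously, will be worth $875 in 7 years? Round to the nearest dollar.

P = A·e^(−rt) = 875·e^(−0.35).
e^(−0.35) ≈ 0.70468809, so P ≈ 616.6021.

$617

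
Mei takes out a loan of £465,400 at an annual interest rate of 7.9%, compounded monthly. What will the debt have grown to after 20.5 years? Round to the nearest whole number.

£2,338,090

Growth factor = (1 + 0.079/12)^246 ≈ 5.023829178257.
A ≈ 465,400 × 5.023829178257 ≈ 2,338,090.0996.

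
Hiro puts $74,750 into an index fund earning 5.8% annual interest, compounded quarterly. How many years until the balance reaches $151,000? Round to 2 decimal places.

(1 + 0.0145)^(4t) = 151,000/74,750 = 2.0201.
4t·ln(1 + 0.0145) = ln(2.0201); 4t = 0.70313/0.0143959 ≈ 48.8425.
t ≈ 12.2106 years.

12.21 years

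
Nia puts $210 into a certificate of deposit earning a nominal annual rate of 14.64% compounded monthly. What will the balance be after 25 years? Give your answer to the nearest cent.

$7,982.14

Growth factor = (1 + 0.0122)^300 ≈ 38.01017699.
A ≈ 210 × 38.01017699 ≈ 7,982.1372.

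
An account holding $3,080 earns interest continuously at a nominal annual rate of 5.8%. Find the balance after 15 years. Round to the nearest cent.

$7,351.69

A = P·e^(rt) = 3,080·e^(0.058·15) = 3,080·e^0.87.
e^0.87 ≈ 2.386910854, so A ≈ 7,351.6854.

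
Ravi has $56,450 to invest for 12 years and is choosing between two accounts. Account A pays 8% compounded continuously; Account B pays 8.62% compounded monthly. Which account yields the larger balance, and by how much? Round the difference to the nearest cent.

Account A growth factor: e^(0.08·12) = e^0.96 ≈ 2.61169647342; balance ≈ 147,430.2659.
Account B growth factor: (1 + 0.0862/12)^144 ≈ 2.80303420883; balance ≈ 158,231.2811.
Account B is larger by 10,801.0152.

Account B, by $10,801.02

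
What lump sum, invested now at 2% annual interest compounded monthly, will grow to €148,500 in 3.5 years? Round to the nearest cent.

Periodic rate = 2%/12 = 0.00166667; 42 periods.
P = 148,500/(1 + 0.02/12)^42 ≈ 148,500/1.07244568953 ≈ 138,468.5504.

€138,468.55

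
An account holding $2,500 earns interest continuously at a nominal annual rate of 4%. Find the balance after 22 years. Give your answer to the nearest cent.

A = P·e^(rt) = 2,500·e^(0.04·22) = 2,500·e^0.88.
e^0.88 ≈ 2.410899706, so A ≈ 6,027.2493.

$6,027.25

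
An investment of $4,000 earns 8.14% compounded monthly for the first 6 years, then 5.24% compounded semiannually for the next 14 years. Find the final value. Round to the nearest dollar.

$13,426

After 6 years at 8.14%: 4,000 × 1.6270213706 ≈ 6,508.0855.
Then 14 years at 5.24%: 6,508.0855 × 2.062986039 ≈ 13,426.0895.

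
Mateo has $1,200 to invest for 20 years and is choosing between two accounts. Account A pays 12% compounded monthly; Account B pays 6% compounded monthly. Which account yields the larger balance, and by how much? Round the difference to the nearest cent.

Account A growth factor: (1 + 0.01)^240 ≈ 10.892553654; balance ≈ 13,071.0644.
Account B growth factor: (1 + 0.005)^240 ≈ 3.310204476; balance ≈ 3,972.2454.
Account A is larger by 9,098.8190.

Account A, by $9,098.82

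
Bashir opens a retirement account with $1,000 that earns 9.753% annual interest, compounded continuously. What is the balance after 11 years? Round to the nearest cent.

$2,923.64

A = P·e^(rt) = 1,000·e^(0.09753·11) = 1,000·e^1.07283.
e^1.07283 ≈ 2.923641709, so A ≈ 2,923.6417.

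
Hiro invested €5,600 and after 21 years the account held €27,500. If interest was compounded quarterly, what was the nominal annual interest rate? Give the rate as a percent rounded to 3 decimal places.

(1 + r/4)^84 = 27,500/5,600 = 4.91071.
1 + r/4 = 4.91071^(1/84) ≈ 1.019126, so r/4 ≈ 0.0191261.
r ≈ 4·0.0191261 = 7.65043%.

7.650%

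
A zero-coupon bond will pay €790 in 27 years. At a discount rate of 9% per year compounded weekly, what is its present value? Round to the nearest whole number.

Growth factor = (1 + 0.09/52)^1404 ≈ 11.3350482.
P = 790/11.3350482 ≈ 69.6953.

€70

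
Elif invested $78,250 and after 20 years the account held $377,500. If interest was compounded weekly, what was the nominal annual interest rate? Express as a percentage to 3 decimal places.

7.874%

The 1040-period growth factor is 377,500/78,250 = 4.82428.
r/52 = 4.82428^(1/1040) − 1 ≈ 0.00151428, so r ≈ 52·0.00151428 = 7.87426%.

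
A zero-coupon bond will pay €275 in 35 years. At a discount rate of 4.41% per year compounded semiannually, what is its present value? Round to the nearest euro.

€60

Periodic rate = 4.41%/2 = 0.02205; 70 periods.
P = 275/(1 + 0.02205)^70 ≈ 275/4.60309544 ≈ 59.7424.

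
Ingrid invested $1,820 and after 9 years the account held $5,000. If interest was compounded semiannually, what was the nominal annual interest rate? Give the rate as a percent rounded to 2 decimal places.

11.55%

The 18-period growth factor is 5,000/1,820 = 2.74725.
r/2 = 2.74725^(1/18) − 1 ≈ 0.0577505, so r ≈ 2·0.0577505 = 11.55011%.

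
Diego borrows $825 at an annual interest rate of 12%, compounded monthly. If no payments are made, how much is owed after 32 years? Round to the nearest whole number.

Periodic rate = 12%/12 = 0.01; periods = 12·32 = 384.
A = 825·(1 + 0.01)^384 ≈ 825·45.646505196 ≈ 37,658.3668.

$37,658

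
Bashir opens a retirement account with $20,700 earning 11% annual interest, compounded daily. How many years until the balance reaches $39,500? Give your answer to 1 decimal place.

We need (1 + 0.00030137)^(365t) = 1.9082, so 365t = ln 1.9082 / ln 1.000301 ≈ 2144.4226.
t ≈ 2144.4226/365 = 5.8751 years.

5.9 years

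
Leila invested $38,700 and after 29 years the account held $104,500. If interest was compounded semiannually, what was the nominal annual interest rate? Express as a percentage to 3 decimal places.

3.455%

The 58-period growth factor is 104,500/38,700 = 2.70026.
r/2 = 2.70026^(1/58) − 1 ≈ 0.0172742, so r ≈ 2·0.0172742 = 3.45484%.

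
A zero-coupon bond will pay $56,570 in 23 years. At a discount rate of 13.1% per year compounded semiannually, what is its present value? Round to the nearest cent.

Growth factor = (1 + 0.0655)^46 ≈ 18.512236347.
P = 56,570/18.512236347 ≈ 3,055.8166.

$3,055.82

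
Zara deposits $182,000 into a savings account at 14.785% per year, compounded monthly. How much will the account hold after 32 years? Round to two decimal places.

Periodic rate = 14.785%/12 = 0.0123208; periods = 12·32 = 384.
A = 182,000·(1 + 0.14785/12)^384 ≈ 182,000·110.19935562305 ≈ 20,056,282.7234.

$20,056,282.72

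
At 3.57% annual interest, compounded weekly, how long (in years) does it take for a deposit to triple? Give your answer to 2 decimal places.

30.78 years

(1 + 0.000686538)^(52t) = 3.
52t = ln 3 / ln(1 + 0.000686538) ≈ 1.0986/0.000686303 ≈ 1600.7688.
t ≈ 30.7840.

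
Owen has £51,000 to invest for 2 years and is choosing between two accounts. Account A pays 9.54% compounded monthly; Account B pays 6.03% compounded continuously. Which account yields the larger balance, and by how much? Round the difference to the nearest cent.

Account A, by £4,137.69

Account A growth factor: (1 + 0.00795)^24 ≈ 1.2093046994; balance ≈ 61,674.5397.
Account B growth factor: e^(0.0603·2) = e^0.1206 ≈ 1.1281735527; balance ≈ 57,536.8512.
Account A is larger by 4,137.6885.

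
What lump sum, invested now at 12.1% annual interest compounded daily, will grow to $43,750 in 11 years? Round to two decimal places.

Growth factor = (1 + 0.121/365)^4015 ≈ 3.7839915986.
P = 43,750/3.7839915986 ≈ 11,561.8650.

$11,561.86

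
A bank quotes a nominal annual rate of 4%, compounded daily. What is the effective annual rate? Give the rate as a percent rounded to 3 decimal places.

EAR = (1 + 4%/365)^365 − 1 = (1 + 0.000109589)^365 − 1.
(1 + 0.000109589)^365 ≈ 1.040808, so EAR ≈ 4.08085%.

4.081%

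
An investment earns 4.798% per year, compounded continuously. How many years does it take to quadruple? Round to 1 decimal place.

28.9 years

e^(0.04798t) = 4, so 0.04798t = ln 4 ≈ 1.3863.
t ≈ 1.3863/0.04798 ≈ 28.8932.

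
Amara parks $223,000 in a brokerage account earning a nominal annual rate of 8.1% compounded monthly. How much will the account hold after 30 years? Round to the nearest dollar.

$2,512,434

Periodic rate = 8.1%/12 = 0.00675; periods = 12·30 = 360.
A = 223,000·(1 + 0.00675)^360 ≈ 223,000·11.26651970492 ≈ 2,512,433.8942.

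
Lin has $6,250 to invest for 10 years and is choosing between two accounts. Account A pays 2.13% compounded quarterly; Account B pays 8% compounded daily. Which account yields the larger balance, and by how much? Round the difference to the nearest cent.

Account B, by $6,179.13

Account A growth factor: (1 + 0.005325)^40 ≈ 1.236685594; balance ≈ 7,729.2850.
Account B growth factor: (1 + 0.08/365)^3650 ≈ 2.2253458496; balance ≈ 13,908.4116.
Account B is larger by 6,179.1266.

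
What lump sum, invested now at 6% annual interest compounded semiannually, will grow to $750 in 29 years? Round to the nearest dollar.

Growth factor = (1 + 0.03)^58 ≈ 5.55340098.
P = 750/5.55340098 ≈ 135.0524.

$135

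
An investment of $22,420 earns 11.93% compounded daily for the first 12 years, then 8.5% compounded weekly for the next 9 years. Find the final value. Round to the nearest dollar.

Phase 1: 22,420·(1 + 0.1193/365)^4380 ≈ 93,814.5077.
Phase 2: 93,814.5077·(1 + 0.085/52)^468 ≈ 201,480.9730.

$201,481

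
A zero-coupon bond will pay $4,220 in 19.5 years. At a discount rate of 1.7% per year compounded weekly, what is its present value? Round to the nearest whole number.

Periodic rate = 1.7%/52 = 0.000326923; 1014 periods.
P = 4,220/(1 + 0.017/52)^1014 ≈ 4,220/1.392980679 ≈ 3,029.4749.

$3,029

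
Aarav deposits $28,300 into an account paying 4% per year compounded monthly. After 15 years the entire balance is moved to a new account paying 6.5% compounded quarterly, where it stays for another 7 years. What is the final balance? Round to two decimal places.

$80,899.42

After 15 years at 4%: 28,300 × 1.8203016274 ≈ 51,514.5361.
Then 7 years at 6.5%: 51,514.5361 × 1.570419361 ≈ 80,899.4248.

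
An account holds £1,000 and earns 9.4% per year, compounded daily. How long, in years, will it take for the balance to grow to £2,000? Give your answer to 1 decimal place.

(1 + 0.000257534)^(365t) = 2,000/1,000 = 2.
365t·ln(1 + 0.000257534) = ln(2); 365t = 0.69315/0.000257501 ≈ 2691.8223.
t ≈ 7.3749 years.

7.4 years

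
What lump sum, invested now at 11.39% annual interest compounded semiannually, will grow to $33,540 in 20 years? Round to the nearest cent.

Periodic rate = 11.39%/2 = 0.05695; 40 periods.
P = 33,540/(1 + 0.05695)^40 ≈ 33,540/9.1659550601 ≈ 3,659.1932.

$3,659.19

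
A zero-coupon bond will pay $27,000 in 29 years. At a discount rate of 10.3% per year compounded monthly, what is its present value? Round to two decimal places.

Periodic rate = 10.3%/12 = 0.00858333; 348 periods.
P = 27,000/(1 + 0.103/12)^348 ≈ 27,000/19.575008518 ≈ 1,379.3097.

$1,379.31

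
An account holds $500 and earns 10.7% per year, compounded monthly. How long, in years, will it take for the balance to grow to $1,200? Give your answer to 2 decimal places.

(1 + 0.00891667)^(12t) = 1,200/500 = 2.4.
12t·ln(1 + 0.00891667) = ln(2.4); 12t = 0.87547/0.00887715 ≈ 98.6205.
t ≈ 8.2184 years.

8.22 years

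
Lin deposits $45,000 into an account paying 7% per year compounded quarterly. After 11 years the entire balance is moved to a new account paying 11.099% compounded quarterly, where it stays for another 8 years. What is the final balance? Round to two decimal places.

Phase 1: 45,000·(1 + 0.0175)^44 ≈ 96,544.3585.
Phase 2: 96,544.3585·(1 + 0.0277475)^32 ≈ 231,788.8977.

$231,788.90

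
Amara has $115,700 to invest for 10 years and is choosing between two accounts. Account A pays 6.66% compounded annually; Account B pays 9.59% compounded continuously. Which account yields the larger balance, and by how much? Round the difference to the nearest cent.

Account B, by $81,401.44

A: (1 + 0.0666)^10 ≈ 1.90553001284, so 115,700 × 1.90553001284 ≈ 220,469.8225.
B: e^(0.0959·10) = e^0.959 ≈ 2.60908608236, so 115,700 × 2.60908608236 ≈ 301,871.2597.
Difference ≈ 81,401.4372 in favor of B.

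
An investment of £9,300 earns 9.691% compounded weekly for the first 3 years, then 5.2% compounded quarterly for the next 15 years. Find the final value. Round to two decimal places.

£26,989.48

After 3 years at 9.691%: 9,300 × 1.3370416187 ≈ 12,434.4871.
Then 15 years at 5.2%: 12,434.4871 × 2.170534642 ≈ 26,989.4849.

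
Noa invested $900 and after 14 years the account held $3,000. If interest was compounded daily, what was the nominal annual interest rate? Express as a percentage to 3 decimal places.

8.601%

(1 + r/365)^5110 = 3,000/900 = 3.33333.
1 + r/365 = 3.33333^(1/5110) ≈ 1.000236, so r/365 ≈ 0.000235639.
r ≈ 365·0.000235639 = 8.60082%.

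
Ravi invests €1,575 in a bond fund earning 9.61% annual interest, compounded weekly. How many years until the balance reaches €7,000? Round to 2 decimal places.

15.54 years

(1 + 0.00184808)^(52t) = 7,000/1,575 = 4.4444.
52t·ln(1 + 0.00184808) = ln(4.4444); 52t = 1.4917/0.00184637 ≈ 807.8846.
t ≈ 15.5362 years.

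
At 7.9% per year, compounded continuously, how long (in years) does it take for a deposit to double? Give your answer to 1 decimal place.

8.8 years

e^(0.079t) = 2, so 0.079t = ln 2 ≈ 0.69315.
t ≈ 0.69315/0.079 ≈ 8.7740.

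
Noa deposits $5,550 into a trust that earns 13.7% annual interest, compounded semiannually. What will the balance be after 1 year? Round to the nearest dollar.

$6,336

Periodic rate = 13.7%/2 = 0.0685; periods = 2·1 = 2.
A = 5,550·(1 + 0.0685)^2 ≈ 5,550·1.14169225 ≈ 6,336.3920.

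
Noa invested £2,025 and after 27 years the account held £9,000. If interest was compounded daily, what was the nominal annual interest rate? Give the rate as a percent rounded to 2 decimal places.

5.53%

The 9855-period growth factor is 9,000/2,025 = 4.44444.
r/365 = 4.44444^(1/9855) − 1 ≈ 0.000151372, so r ≈ 365·0.000151372 = 5.52507%.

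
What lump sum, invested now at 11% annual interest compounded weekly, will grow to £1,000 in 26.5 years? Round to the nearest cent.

£54.37

Growth factor = (1 + 0.11/52)^1378 ≈ 18.392099.
P = 1,000/18.392099 ≈ 54.3712.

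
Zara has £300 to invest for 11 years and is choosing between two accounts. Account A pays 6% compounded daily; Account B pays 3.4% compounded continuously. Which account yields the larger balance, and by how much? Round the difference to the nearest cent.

Account A growth factor: (1 + 0.06/365)^4015 ≈ 1.93468739; balance ≈ 580.4062.
Account B growth factor: e^(0.034·11) = e^0.374 ≈ 1.45353715; balance ≈ 436.0611.
Account A is larger by 144.3451.

Account A, by £144.35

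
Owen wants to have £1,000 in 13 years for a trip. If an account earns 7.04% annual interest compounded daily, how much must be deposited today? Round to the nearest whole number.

Periodic rate = 7.04%/365 = 0.000192877; 4745 periods.
P = 1,000/(1 + 0.0704/365)^4745 ≈ 1,000/2.49705428 ≈ 400.4719.

£400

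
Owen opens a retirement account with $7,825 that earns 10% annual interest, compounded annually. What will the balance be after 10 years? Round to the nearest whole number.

$20,296

Annual rate = 10% = 0.1; years = 10.
A = 7,825·(1 + 0.1)^10 ≈ 7,825·2.5937424601 ≈ 20,296.0348.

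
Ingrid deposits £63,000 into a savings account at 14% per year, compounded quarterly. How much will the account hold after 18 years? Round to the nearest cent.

£749,973.18

Periodic rate = 14%/4 = 0.035; periods = 4·18 = 72.
A = 63,000·(1 + 0.035)^72 ≈ 63,000·11.9043362399 ≈ 749,973.1831.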